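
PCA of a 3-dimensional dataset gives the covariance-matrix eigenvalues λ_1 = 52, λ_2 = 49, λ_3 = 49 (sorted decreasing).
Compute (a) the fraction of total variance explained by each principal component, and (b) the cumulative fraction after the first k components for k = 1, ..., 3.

Step 1 — total variance = trace(Sigma) = Σ λ_i = 52 + 49 + 49 = 150.

Step 2 — fraction explained by component i = λ_i / Σ λ:
  PC1: 52/150 = 0.3467
  PC2: 49/150 = 0.3267
  PC3: 49/150 = 0.3267

Step 3 — cumulative fraction after k components = (λ_1 + ... + λ_k) / Σ λ:
  k = 1: 52/150 = 0.3467
  k = 2: (52 + 49)/150 = 101/150 = 0.6733
  k = 3: (52 + 49 + 49)/150 = 150/150 = 1

Summary (fraction, with percent):

explained: PC1 0.3467 (34.67%), PC2 0.3267 (32.67%), PC3 0.3267 (32.67%);  cumulative: 0.3467, 0.6733, 1


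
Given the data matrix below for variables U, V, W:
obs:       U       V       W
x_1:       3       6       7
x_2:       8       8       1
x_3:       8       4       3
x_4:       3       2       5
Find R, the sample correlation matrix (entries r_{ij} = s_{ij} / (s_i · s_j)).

Step 1 — column means:
  mean(U) = (3 + 8 + 8 + 3) / 4 = 22/4 = 5.5
  mean(V) = (6 + 8 + 4 + 2) / 4 = 20/4 = 5
  mean(W) = (7 + 1 + 3 + 5) / 4 = 16/4 = 4

Step 2 — sample variances and covariances s[i,j] = (1/(n-1)) · Σ_k (x_{k,i} - mean_i) · (x_{k,j} - mean_j), with n-1 = 3:
  s[U,U] = ((-2.5)·(-2.5) + (2.5)·(2.5) + (2.5)·(2.5) + (-2.5)·(-2.5)) / 3 = 25/3 = 8.3333
  s[U,V] = ((-2.5)·(1) + (2.5)·(3) + (2.5)·(-1) + (-2.5)·(-3)) / 3 = 10/3 = 3.3333
  s[U,W] = ((-2.5)·(3) + (2.5)·(-3) + (2.5)·(-1) + (-2.5)·(1)) / 3 = -20/3 = -6.6667
  s[V,V] = ((1)·(1) + (3)·(3) + (-1)·(-1) + (-3)·(-3)) / 3 = 20/3 = 6.6667
  s[V,W] = ((1)·(3) + (3)·(-3) + (-1)·(-1) + (-3)·(1)) / 3 = -8/3 = -2.6667
  s[W,W] = ((3)·(3) + (-3)·(-3) + (-1)·(-1) + (1)·(1)) / 3 = 20/3 = 6.6667
  Sample standard deviations s_i = √(s[i,i]):
  s(U) = √(8.3333) = 2.8868
  s(V) = √(6.6667) = 2.582
  s(W) = √(6.6667) = 2.582

Step 3 — r_{ij} = s_{ij} / (s_i · s_j):
  r[U,U] = 1 (diagonal).
  r[U,V] = 3.3333 / (2.8868 · 2.582) = 3.3333 / 7.4536 = 0.4472
  r[U,W] = -6.6667 / (2.8868 · 2.582) = -6.6667 / 7.4536 = -0.8944
  r[V,V] = 1 (diagonal).
  r[V,W] = -2.6667 / (2.582 · 2.582) = -2.6667 / 6.6667 = -0.4
  r[W,W] = 1 (diagonal).

R is symmetric with unit diagonal. Assembling:

R = [[1, 0.4472, -0.8944],
 [0.4472, 1, -0.4],
 [-0.8944, -0.4, 1]]


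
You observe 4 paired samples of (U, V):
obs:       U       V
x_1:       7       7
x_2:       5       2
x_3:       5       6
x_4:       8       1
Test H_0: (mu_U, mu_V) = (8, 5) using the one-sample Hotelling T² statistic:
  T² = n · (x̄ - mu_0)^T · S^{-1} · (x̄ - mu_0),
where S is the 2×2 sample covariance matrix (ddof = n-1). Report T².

Step 1 — sample mean vector:
  mean(U) = (7 + 5 + 5 + 8) / 4 = 25/4 = 6.25
  mean(V) = (7 + 2 + 6 + 1) / 4 = 16/4 = 4
  x̄ = (6.25, 4),  deviation x̄ - mu_0 = (6.25, 4) - (8, 5) = (-1.75, -1).

Step 2 — sample covariance matrix, S[i,j] = (1/(n-1)) · Σ_k (x_{k,i} - mean_i) · (x_{k,j} - mean_j), divisor n-1 = 3:
  S[U,U] = ((0.75)·(0.75) + (-1.25)·(-1.25) + (-1.25)·(-1.25) + (1.75)·(1.75)) / 3 = 6.75/3 = 2.25
  S[U,V] = ((0.75)·(3) + (-1.25)·(-2) + (-1.25)·(2) + (1.75)·(-3)) / 3 = -3/3 = -1
  S[V,V] = ((3)·(3) + (-2)·(-2) + (2)·(2) + (-3)·(-3)) / 3 = 26/3 = 8.6667
  S = [[2.25, -1],
 [-1, 8.6667]].

Step 3 — invert S. det(S) = 2.25·8.6667 - (-1)² = 18.5.
  S^{-1} = (1/det) · [[d, -b], [-b, a]] = [[0.4685, 0.0541],
 [0.0541, 0.1216]].

Step 4 — quadratic form (x̄ - mu_0)^T · S^{-1} · (x̄ - mu_0):
  S^{-1} · (x̄ - mu_0) = (-0.8739, -0.2162),
  (x̄ - mu_0)^T · [...] = (-1.75)·(-0.8739) + (-1)·(-0.2162) = 1.7455.

Step 5 — scale by n: T² = 4 · 1.7455 = 6.982.

T² ≈ 6.982


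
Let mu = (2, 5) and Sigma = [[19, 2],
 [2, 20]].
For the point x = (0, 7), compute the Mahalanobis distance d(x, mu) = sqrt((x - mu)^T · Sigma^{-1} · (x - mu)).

Step 1 — centre the observation: (x - mu) = (-2, 2).

Step 2 — invert Sigma. det(Sigma) = 19·20 - (2)² = 376.
  Sigma^{-1} = (1/det) · [[d, -b], [-b, a]] = [[0.0532, -0.0053],
 [-0.0053, 0.0505]].

Step 3 — form the quadratic (x - mu)^T · Sigma^{-1} · (x - mu):
  Sigma^{-1} · (x - mu) = (-0.117, 0.1117).
  (x - mu)^T · [Sigma^{-1} · (x - mu)] = (-2)·(-0.117) + (2)·(0.1117) = 0.4574.

Step 4 — take square root: d = √(0.4574) ≈ 0.6763.

d(x, mu) = √(0.4574) ≈ 0.6763


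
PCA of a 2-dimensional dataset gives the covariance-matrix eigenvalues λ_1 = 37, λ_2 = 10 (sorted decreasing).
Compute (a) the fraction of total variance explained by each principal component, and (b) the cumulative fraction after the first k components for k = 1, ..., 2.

Step 1 — total variance = trace(Sigma) = Σ λ_i = 37 + 10 = 47.

Step 2 — fraction explained by component i = λ_i / Σ λ:
  PC1: 37/47 = 0.7872
  PC2: 10/47 = 0.2128

Step 3 — cumulative fraction after k components = (λ_1 + ... + λ_k) / Σ λ:
  k = 1: 37/47 = 0.7872
  k = 2: (37 + 10)/47 = 47/47 = 1

Summary (fraction, with percent):

explained: PC1 0.7872 (78.72%), PC2 0.2128 (21.28%);  cumulative: 0.7872, 1


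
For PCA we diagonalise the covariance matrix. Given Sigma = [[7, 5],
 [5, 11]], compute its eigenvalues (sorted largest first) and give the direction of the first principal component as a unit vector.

Step 1 — characteristic polynomial of 2×2 Sigma:
  det(Sigma - λI) = λ² - trace · λ + det = 0.
  trace = 7 + 11 = 18, det = 7·11 - (5)² = 52.
Step 2 — discriminant:
  Δ = trace² - 4·det = 324 - 208 = 116.
Step 3 — eigenvalues:
  λ = (trace ± √Δ)/2 = (18 ± 10.7703)/2,
  λ_1 = 14.3852,  λ_2 = 3.6148.

Step 4 — unit eigenvector for λ_1: solve (Sigma - λ_1 I)v = 0. First row:
  (7 - 14.3852)·v_x + (5)·v_y = 0, i.e. (-7.3852)·v_x + (5)·v_y = 0,
  so v ∝ (b, λ_1 - a) = (5, 7.3852) = u.
  ||u|| = √((5)² + (7.3852)²) = √(79.5407) ≈ 8.9186,
  v_1 = u/||u|| ≈ (0.5606, 0.8281) (||v_1|| = 1).

λ_1 = 14.3852,  λ_2 = 3.6148;  v_1 ≈ (0.5606, 0.8281)


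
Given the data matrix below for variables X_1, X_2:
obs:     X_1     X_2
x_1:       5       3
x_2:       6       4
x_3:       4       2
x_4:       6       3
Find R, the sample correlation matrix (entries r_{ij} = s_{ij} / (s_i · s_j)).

Step 1 — column means:
  mean(X_1) = (5 + 6 + 4 + 6) / 4 = 21/4 = 5.25
  mean(X_2) = (3 + 4 + 2 + 3) / 4 = 12/4 = 3

Step 2 — sample variances and covariances s[i,j] = (1/(n-1)) · Σ_k (x_{k,i} - mean_i) · (x_{k,j} - mean_j), with n-1 = 3:
  s[X_1,X_1] = ((-0.25)·(-0.25) + (0.75)·(0.75) + (-1.25)·(-1.25) + (0.75)·(0.75)) / 3 = 2.75/3 = 0.9167
  s[X_1,X_2] = ((-0.25)·(0) + (0.75)·(1) + (-1.25)·(-1) + (0.75)·(0)) / 3 = 2/3 = 0.6667
  s[X_2,X_2] = ((0)·(0) + (1)·(1) + (-1)·(-1) + (0)·(0)) / 3 = 2/3 = 0.6667
  Sample standard deviations s_i = √(s[i,i]):
  s(X_1) = √(0.9167) = 0.9574
  s(X_2) = √(0.6667) = 0.8165

Step 3 — r_{ij} = s_{ij} / (s_i · s_j):
  r[X_1,X_1] = 1 (diagonal).
  r[X_1,X_2] = 0.6667 / (0.9574 · 0.8165) = 0.6667 / 0.7817 = 0.8528
  r[X_2,X_2] = 1 (diagonal).

R is symmetric with unit diagonal. Assembling:

R = [[1, 0.8528],
 [0.8528, 1]]


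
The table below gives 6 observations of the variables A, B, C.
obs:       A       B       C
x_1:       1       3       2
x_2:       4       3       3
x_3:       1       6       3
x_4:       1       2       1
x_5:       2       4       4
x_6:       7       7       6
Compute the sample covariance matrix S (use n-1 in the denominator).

Step 1 — column means:
  mean(A) = (1 + 4 + 1 + 1 + 2 + 7) / 6 = 16/6 = 2.6667
  mean(B) = (3 + 3 + 6 + 2 + 4 + 7) / 6 = 25/6 = 4.1667
  mean(C) = (2 + 3 + 3 + 1 + 4 + 6) / 6 = 19/6 = 3.1667

Step 2 — sample covariance S[i,j] = (1/(n-1)) · Σ_k (x_{k,i} - mean_i) · (x_{k,j} - mean_j), with n-1 = 5.
  S[A,A] = ((-1.6667)·(-1.6667) + (1.3333)·(1.3333) + (-1.6667)·(-1.6667) + (-1.6667)·(-1.6667) + (-0.6667)·(-0.6667) + (4.3333)·(4.3333)) / 5 = 29.3333/5 = 5.8667
  S[A,B] = ((-1.6667)·(-1.1667) + (1.3333)·(-1.1667) + (-1.6667)·(1.8333) + (-1.6667)·(-2.1667) + (-0.6667)·(-0.1667) + (4.3333)·(2.8333)) / 5 = 13.3333/5 = 2.6667
  S[A,C] = ((-1.6667)·(-1.1667) + (1.3333)·(-0.1667) + (-1.6667)·(-0.1667) + (-1.6667)·(-2.1667) + (-0.6667)·(0.8333) + (4.3333)·(2.8333)) / 5 = 17.3333/5 = 3.4667
  S[B,B] = ((-1.1667)·(-1.1667) + (-1.1667)·(-1.1667) + (1.8333)·(1.8333) + (-2.1667)·(-2.1667) + (-0.1667)·(-0.1667) + (2.8333)·(2.8333)) / 5 = 18.8333/5 = 3.7667
  S[B,C] = ((-1.1667)·(-1.1667) + (-1.1667)·(-0.1667) + (1.8333)·(-0.1667) + (-2.1667)·(-2.1667) + (-0.1667)·(0.8333) + (2.8333)·(2.8333)) / 5 = 13.8333/5 = 2.7667
  S[C,C] = ((-1.1667)·(-1.1667) + (-0.1667)·(-0.1667) + (-0.1667)·(-0.1667) + (-2.1667)·(-2.1667) + (0.8333)·(0.8333) + (2.8333)·(2.8333)) / 5 = 14.8333/5 = 2.9667

S is symmetric (S[j,i] = S[i,j]). Assembling:

S = [[5.8667, 2.6667, 3.4667],
 [2.6667, 3.7667, 2.7667],
 [3.4667, 2.7667, 2.9667]]


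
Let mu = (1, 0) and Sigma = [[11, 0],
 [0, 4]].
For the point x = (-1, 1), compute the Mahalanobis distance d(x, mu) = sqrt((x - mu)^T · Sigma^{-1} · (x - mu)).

Step 1 — centre the observation: (x - mu) = (-2, 1).

Step 2 — invert Sigma. det(Sigma) = 11·4 - (0)² = 44.
  Sigma^{-1} = (1/det) · [[d, -b], [-b, a]] = [[0.0909, 0],
 [0, 0.25]].

Step 3 — form the quadratic (x - mu)^T · Sigma^{-1} · (x - mu):
  Sigma^{-1} · (x - mu) = (-0.1818, 0.25).
  (x - mu)^T · [Sigma^{-1} · (x - mu)] = (-2)·(-0.1818) + (1)·(0.25) = 0.6136.

Step 4 — take square root: d = √(0.6136) ≈ 0.7833.

d(x, mu) = √(0.6136) ≈ 0.7833


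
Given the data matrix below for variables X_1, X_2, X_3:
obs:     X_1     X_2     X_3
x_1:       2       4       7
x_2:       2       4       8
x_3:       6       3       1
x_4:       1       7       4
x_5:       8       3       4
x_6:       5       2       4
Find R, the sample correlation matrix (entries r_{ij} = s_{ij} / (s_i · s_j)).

Step 1 — column means:
  mean(X_1) = (2 + 2 + 6 + 1 + 8 + 5) / 6 = 24/6 = 4
  mean(X_2) = (4 + 4 + 3 + 7 + 3 + 2) / 6 = 23/6 = 3.8333
  mean(X_3) = (7 + 8 + 1 + 4 + 4 + 4) / 6 = 28/6 = 4.6667

Step 2 — sample variances and covariances s[i,j] = (1/(n-1)) · Σ_k (x_{k,i} - mean_i) · (x_{k,j} - mean_j), with n-1 = 5:
  s[X_1,X_1] = ((-2)·(-2) + (-2)·(-2) + (2)·(2) + (-3)·(-3) + (4)·(4) + (1)·(1)) / 5 = 38/5 = 7.6
  s[X_1,X_2] = ((-2)·(0.1667) + (-2)·(0.1667) + (2)·(-0.8333) + (-3)·(3.1667) + (4)·(-0.8333) + (1)·(-1.8333)) / 5 = -17/5 = -3.4
  s[X_1,X_3] = ((-2)·(2.3333) + (-2)·(3.3333) + (2)·(-3.6667) + (-3)·(-0.6667) + (4)·(-0.6667) + (1)·(-0.6667)) / 5 = -20/5 = -4
  s[X_2,X_2] = ((0.1667)·(0.1667) + (0.1667)·(0.1667) + (-0.8333)·(-0.8333) + (3.1667)·(3.1667) + (-0.8333)·(-0.8333) + (-1.8333)·(-1.8333)) / 5 = 14.8333/5 = 2.9667
  s[X_2,X_3] = ((0.1667)·(2.3333) + (0.1667)·(3.3333) + (-0.8333)·(-3.6667) + (3.1667)·(-0.6667) + (-0.8333)·(-0.6667) + (-1.8333)·(-0.6667)) / 5 = 3.6667/5 = 0.7333
  s[X_3,X_3] = ((2.3333)·(2.3333) + (3.3333)·(3.3333) + (-3.6667)·(-3.6667) + (-0.6667)·(-0.6667) + (-0.6667)·(-0.6667) + (-0.6667)·(-0.6667)) / 5 = 31.3333/5 = 6.2667
  Sample standard deviations s_i = √(s[i,i]):
  s(X_1) = √(7.6) = 2.7568
  s(X_2) = √(2.9667) = 1.7224
  s(X_3) = √(6.2667) = 2.5033

Step 3 — r_{ij} = s_{ij} / (s_i · s_j):
  r[X_1,X_1] = 1 (diagonal).
  r[X_1,X_2] = -3.4 / (2.7568 · 1.7224) = -3.4 / 4.7483 = -0.716
  r[X_1,X_3] = -4 / (2.7568 · 2.5033) = -4 / 6.9012 = -0.5796
  r[X_2,X_2] = 1 (diagonal).
  r[X_2,X_3] = 0.7333 / (1.7224 · 2.5033) = 0.7333 / 4.3117 = 0.1701
  r[X_3,X_3] = 1 (diagonal).

R is symmetric with unit diagonal. Assembling:

R = [[1, -0.716, -0.5796],
 [-0.716, 1, 0.1701],
 [-0.5796, 0.1701, 1]]


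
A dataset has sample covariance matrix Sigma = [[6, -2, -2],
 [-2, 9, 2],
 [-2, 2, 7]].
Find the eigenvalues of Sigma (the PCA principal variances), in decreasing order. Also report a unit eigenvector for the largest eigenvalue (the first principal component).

Step 1 — characteristic polynomial p(λ) = det(λI - Sigma) = λ³ - tr·λ² + c_1·λ - det, where tr = trace, c_1 = sum of the principal 2×2 minors, det = det(Sigma):
  tr = 6 + 9 + 7 = 22,
  c_1 = (6·9 - (-2)²) + (6·7 - (-2)²) + (9·7 - (2)²) = 50 + 38 + 59 = 147,
  det = 6·(9·7 - (2)²) - (-2)·((-2)·7 - (2)·(-2)) + (-2)·((-2)·(2) - 9·(-2)) = 6·(59) - (-2)·(-10) + (-2)·(14) = 306.
  So p(λ) = λ³ - 22λ² + 147λ - 306.
Step 2 — look for an integer root (rational root theorem: any rational root is an integer divisor of 306). Testing λ = 6:
  p(6) = 216 - 792 + 882 - 306 = 0  ✓
  Dividing out (λ - 6): p(λ) = (λ - 6)(λ² - 16λ + 51).
Step 3 — remaining eigenvalues from the quadratic λ² - 16λ + 51 = 0:
  Δ = 16² - 4·51 = 256 - 204 = 52,  λ = (16 ± √52)/2 = (16 ± 7.2111)/2 ≈ 11.6056 or 4.3944.
  Sorted: λ_1 = 11.6056,  λ_2 = 6,  λ_3 = 4.3944  (check: sum = 22 = tr ✓).

Step 4 — unit eigenvector for λ_1 ≈ 11.6056: v spans the null space of (Sigma - λ_1 I), whose rows are
  r_1 = (-5.6056, -2, -2),  r_2 = (-2, -2.6056, 2),  r_3 = (-2, 2, -4.6056).
  v is orthogonal to every row, so take v ∝ r_1 × r_2 = ((-2)·(2) - (-2)·(-2.6056), (-2)·(-2) - (-5.6056)·(2), (-5.6056)·(-2.6056) - (-2)·(-2)) ≈ (-9.2111, 15.2111, 10.6056).
  Rescale (multiply by -1 so the first nonzero entry is positive): u = (9.2111, -15.2111, -10.6056).
  ||u|| = √((9.2111)² + (-15.2111)² + (-10.6056)²) = √(428.6998) ≈ 20.7051,  v_1 = u/||u|| ≈ (0.4449, -0.7347, -0.5122) (||v_1|| = 1).

λ_1 = 11.6056,  λ_2 = 6,  λ_3 = 4.3944;  v_1 ≈ (0.4449, -0.7347, -0.5122)


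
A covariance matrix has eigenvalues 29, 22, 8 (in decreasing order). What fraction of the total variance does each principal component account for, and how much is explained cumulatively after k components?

Step 1 — total variance = trace(Sigma) = Σ λ_i = 29 + 22 + 8 = 59.

Step 2 — fraction explained by component i = λ_i / Σ λ:
  PC1: 29/59 = 0.4915
  PC2: 22/59 = 0.3729
  PC3: 8/59 = 0.1356

Step 3 — cumulative fraction after k components = (λ_1 + ... + λ_k) / Σ λ:
  k = 1: 29/59 = 0.4915
  k = 2: (29 + 22)/59 = 51/59 = 0.8644
  k = 3: (29 + 22 + 8)/59 = 59/59 = 1

Summary (fraction, with percent):

explained: PC1 0.4915 (49.15%), PC2 0.3729 (37.29%), PC3 0.1356 (13.56%);  cumulative: 0.4915, 0.8644, 1


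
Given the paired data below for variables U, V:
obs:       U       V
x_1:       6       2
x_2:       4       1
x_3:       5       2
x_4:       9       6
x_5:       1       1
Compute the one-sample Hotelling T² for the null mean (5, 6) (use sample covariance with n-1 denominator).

Step 1 — sample mean vector:
  mean(U) = (6 + 4 + 5 + 9 + 1) / 5 = 25/5 = 5
  mean(V) = (2 + 1 + 2 + 6 + 1) / 5 = 12/5 = 2.4
  x̄ = (5, 2.4),  deviation x̄ - mu_0 = (5, 2.4) - (5, 6) = (0, -3.6).

Step 2 — sample covariance matrix, S[i,j] = (1/(n-1)) · Σ_k (x_{k,i} - mean_i) · (x_{k,j} - mean_j), divisor n-1 = 4:
  S[U,U] = ((1)·(1) + (-1)·(-1) + (0)·(0) + (4)·(4) + (-4)·(-4)) / 4 = 34/4 = 8.5
  S[U,V] = ((1)·(-0.4) + (-1)·(-1.4) + (0)·(-0.4) + (4)·(3.6) + (-4)·(-1.4)) / 4 = 21/4 = 5.25
  S[V,V] = ((-0.4)·(-0.4) + (-1.4)·(-1.4) + (-0.4)·(-0.4) + (3.6)·(3.6) + (-1.4)·(-1.4)) / 4 = 17.2/4 = 4.3
  S = [[8.5, 5.25],
 [5.25, 4.3]].

Step 3 — invert S. det(S) = 8.5·4.3 - (5.25)² = 8.9875.
  S^{-1} = (1/det) · [[d, -b], [-b, a]] = [[0.4784, -0.5841],
 [-0.5841, 0.9458]].

Step 4 — quadratic form (x̄ - mu_0)^T · S^{-1} · (x̄ - mu_0):
  S^{-1} · (x̄ - mu_0) = (2.1029, -3.4047),
  (x̄ - mu_0)^T · [...] = (0)·(2.1029) + (-3.6)·(-3.4047) = 12.257.

Step 5 — scale by n: T² = 5 · 12.257 = 61.2851.

T² ≈ 61.2851


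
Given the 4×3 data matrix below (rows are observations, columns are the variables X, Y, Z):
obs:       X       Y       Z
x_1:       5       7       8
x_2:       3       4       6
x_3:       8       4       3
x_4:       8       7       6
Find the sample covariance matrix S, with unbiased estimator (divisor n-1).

Step 1 — column means:
  mean(X) = (5 + 3 + 8 + 8) / 4 = 24/4 = 6
  mean(Y) = (7 + 4 + 4 + 7) / 4 = 22/4 = 5.5
  mean(Z) = (8 + 6 + 3 + 6) / 4 = 23/4 = 5.75

Step 2 — sample covariance S[i,j] = (1/(n-1)) · Σ_k (x_{k,i} - mean_i) · (x_{k,j} - mean_j), with n-1 = 3.
  S[X,X] = ((-1)·(-1) + (-3)·(-3) + (2)·(2) + (2)·(2)) / 3 = 18/3 = 6
  S[X,Y] = ((-1)·(1.5) + (-3)·(-1.5) + (2)·(-1.5) + (2)·(1.5)) / 3 = 3/3 = 1
  S[X,Z] = ((-1)·(2.25) + (-3)·(0.25) + (2)·(-2.75) + (2)·(0.25)) / 3 = -8/3 = -2.6667
  S[Y,Y] = ((1.5)·(1.5) + (-1.5)·(-1.5) + (-1.5)·(-1.5) + (1.5)·(1.5)) / 3 = 9/3 = 3
  S[Y,Z] = ((1.5)·(2.25) + (-1.5)·(0.25) + (-1.5)·(-2.75) + (1.5)·(0.25)) / 3 = 7.5/3 = 2.5
  S[Z,Z] = ((2.25)·(2.25) + (0.25)·(0.25) + (-2.75)·(-2.75) + (0.25)·(0.25)) / 3 = 12.75/3 = 4.25

S is symmetric (S[j,i] = S[i,j]). Assembling:

S = [[6, 1, -2.6667],
 [1, 3, 2.5],
 [-2.6667, 2.5, 4.25]]


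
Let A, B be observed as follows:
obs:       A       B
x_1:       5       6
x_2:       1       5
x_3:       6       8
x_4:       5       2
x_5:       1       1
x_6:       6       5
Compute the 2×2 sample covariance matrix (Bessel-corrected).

Step 1 — column means:
  mean(A) = (5 + 1 + 6 + 5 + 1 + 6) / 6 = 24/6 = 4
  mean(B) = (6 + 5 + 8 + 2 + 1 + 5) / 6 = 27/6 = 4.5

Step 2 — sample covariance S[i,j] = (1/(n-1)) · Σ_k (x_{k,i} - mean_i) · (x_{k,j} - mean_j), with n-1 = 5.
  S[A,A] = ((1)·(1) + (-3)·(-3) + (2)·(2) + (1)·(1) + (-3)·(-3) + (2)·(2)) / 5 = 28/5 = 5.6
  S[A,B] = ((1)·(1.5) + (-3)·(0.5) + (2)·(3.5) + (1)·(-2.5) + (-3)·(-3.5) + (2)·(0.5)) / 5 = 16/5 = 3.2
  S[B,B] = ((1.5)·(1.5) + (0.5)·(0.5) + (3.5)·(3.5) + (-2.5)·(-2.5) + (-3.5)·(-3.5) + (0.5)·(0.5)) / 5 = 33.5/5 = 6.7

S is symmetric (S[j,i] = S[i,j]). Assembling:

S = [[5.6, 3.2],
 [3.2, 6.7]]


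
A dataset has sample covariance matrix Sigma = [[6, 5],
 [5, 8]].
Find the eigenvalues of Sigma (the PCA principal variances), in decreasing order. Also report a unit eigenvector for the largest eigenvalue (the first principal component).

Step 1 — characteristic polynomial of 2×2 Sigma:
  det(Sigma - λI) = λ² - trace · λ + det = 0.
  trace = 6 + 8 = 14, det = 6·8 - (5)² = 23.
Step 2 — discriminant:
  Δ = trace² - 4·det = 196 - 92 = 104.
Step 3 — eigenvalues:
  λ = (trace ± √Δ)/2 = (14 ± 10.198)/2,
  λ_1 = 12.099,  λ_2 = 1.901.

Step 4 — unit eigenvector for λ_1: solve (Sigma - λ_1 I)v = 0. First row:
  (6 - 12.099)·v_x + (5)·v_y = 0, i.e. (-6.099)·v_x + (5)·v_y = 0,
  so v ∝ (b, λ_1 - a) = (5, 6.099) = u.
  ||u|| = √((5)² + (6.099)²) = √(62.198) ≈ 7.8866,
  v_1 = u/||u|| ≈ (0.634, 0.7733) (||v_1|| = 1).

λ_1 = 12.099,  λ_2 = 1.901;  v_1 ≈ (0.634, 0.7733)


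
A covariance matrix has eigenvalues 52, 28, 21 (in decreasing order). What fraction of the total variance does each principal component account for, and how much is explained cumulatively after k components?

Step 1 — total variance = trace(Sigma) = Σ λ_i = 52 + 28 + 21 = 101.

Step 2 — fraction explained by component i = λ_i / Σ λ:
  PC1: 52/101 = 0.5149
  PC2: 28/101 = 0.2772
  PC3: 21/101 = 0.2079

Step 3 — cumulative fraction after k components = (λ_1 + ... + λ_k) / Σ λ:
  k = 1: 52/101 = 0.5149
  k = 2: (52 + 28)/101 = 80/101 = 0.7921
  k = 3: (52 + 28 + 21)/101 = 101/101 = 1

Summary (fraction, with percent):

explained: PC1 0.5149 (51.49%), PC2 0.2772 (27.72%), PC3 0.2079 (20.79%);  cumulative: 0.5149, 0.7921, 1


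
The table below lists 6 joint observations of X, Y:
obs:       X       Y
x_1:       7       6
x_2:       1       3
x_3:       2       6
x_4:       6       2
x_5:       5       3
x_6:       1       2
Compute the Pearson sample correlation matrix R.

Step 1 — column means:
  mean(X) = (7 + 1 + 2 + 6 + 5 + 1) / 6 = 22/6 = 3.6667
  mean(Y) = (6 + 3 + 6 + 2 + 3 + 2) / 6 = 22/6 = 3.6667

Step 2 — sample variances and covariances s[i,j] = (1/(n-1)) · Σ_k (x_{k,i} - mean_i) · (x_{k,j} - mean_j), with n-1 = 5:
  s[X,X] = ((3.3333)·(3.3333) + (-2.6667)·(-2.6667) + (-1.6667)·(-1.6667) + (2.3333)·(2.3333) + (1.3333)·(1.3333) + (-2.6667)·(-2.6667)) / 5 = 35.3333/5 = 7.0667
  s[X,Y] = ((3.3333)·(2.3333) + (-2.6667)·(-0.6667) + (-1.6667)·(2.3333) + (2.3333)·(-1.6667) + (1.3333)·(-0.6667) + (-2.6667)·(-1.6667)) / 5 = 5.3333/5 = 1.0667
  s[Y,Y] = ((2.3333)·(2.3333) + (-0.6667)·(-0.6667) + (2.3333)·(2.3333) + (-1.6667)·(-1.6667) + (-0.6667)·(-0.6667) + (-1.6667)·(-1.6667)) / 5 = 17.3333/5 = 3.4667
  Sample standard deviations s_i = √(s[i,i]):
  s(X) = √(7.0667) = 2.6583
  s(Y) = √(3.4667) = 1.8619

Step 3 — r_{ij} = s_{ij} / (s_i · s_j):
  r[X,X] = 1 (diagonal).
  r[X,Y] = 1.0667 / (2.6583 · 1.8619) = 1.0667 / 4.9495 = 0.2155
  r[Y,Y] = 1 (diagonal).

R is symmetric with unit diagonal. Assembling:

R = [[1, 0.2155],
 [0.2155, 1]]


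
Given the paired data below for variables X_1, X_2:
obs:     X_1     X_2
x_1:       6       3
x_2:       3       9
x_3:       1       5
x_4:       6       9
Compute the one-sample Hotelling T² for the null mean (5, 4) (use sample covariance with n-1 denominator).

Step 1 — sample mean vector:
  mean(X_1) = (6 + 3 + 1 + 6) / 4 = 16/4 = 4
  mean(X_2) = (3 + 9 + 5 + 9) / 4 = 26/4 = 6.5
  x̄ = (4, 6.5),  deviation x̄ - mu_0 = (4, 6.5) - (5, 4) = (-1, 2.5).

Step 2 — sample covariance matrix, S[i,j] = (1/(n-1)) · Σ_k (x_{k,i} - mean_i) · (x_{k,j} - mean_j), divisor n-1 = 3:
  S[X_1,X_1] = ((2)·(2) + (-1)·(-1) + (-3)·(-3) + (2)·(2)) / 3 = 18/3 = 6
  S[X_1,X_2] = ((2)·(-3.5) + (-1)·(2.5) + (-3)·(-1.5) + (2)·(2.5)) / 3 = 0/3 = 0
  S[X_2,X_2] = ((-3.5)·(-3.5) + (2.5)·(2.5) + (-1.5)·(-1.5) + (2.5)·(2.5)) / 3 = 27/3 = 9
  S = [[6, 0],
 [0, 9]].

Step 3 — invert S. det(S) = 6·9 - (0)² = 54.
  S^{-1} = (1/det) · [[d, -b], [-b, a]] = [[0.1667, 0],
 [0, 0.1111]].

Step 4 — quadratic form (x̄ - mu_0)^T · S^{-1} · (x̄ - mu_0):
  S^{-1} · (x̄ - mu_0) = (-0.1667, 0.2778),
  (x̄ - mu_0)^T · [...] = (-1)·(-0.1667) + (2.5)·(0.2778) = 0.8611.

Step 5 — scale by n: T² = 4 · 0.8611 = 3.4444.

T² ≈ 3.4444


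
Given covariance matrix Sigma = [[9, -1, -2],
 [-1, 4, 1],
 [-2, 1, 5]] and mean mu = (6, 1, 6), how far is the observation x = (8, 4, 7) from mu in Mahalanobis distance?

Step 1 — centre the observation: (x - mu) = (2, 3, 1).

Step 2 — invert Sigma (cofactor / det for 3×3, or solve directly):
  Sigma^{-1} = [[0.1234, 0.0195, 0.0455],
 [0.0195, 0.2662, -0.0455],
 [0.0455, -0.0455, 0.2273]].

Step 3 — form the quadratic (x - mu)^T · Sigma^{-1} · (x - mu):
  Sigma^{-1} · (x - mu) = (0.3506, 0.7922, 0.1818).
  (x - mu)^T · [Sigma^{-1} · (x - mu)] = (2)·(0.3506) + (3)·(0.7922) + (1)·(0.1818) = 3.2597.

Step 4 — take square root: d = √(3.2597) ≈ 1.8055.

d(x, mu) = √(3.2597) ≈ 1.8055


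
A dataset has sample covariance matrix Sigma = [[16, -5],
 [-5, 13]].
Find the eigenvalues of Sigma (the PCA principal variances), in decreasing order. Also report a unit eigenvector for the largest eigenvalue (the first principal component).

Step 1 — characteristic polynomial of 2×2 Sigma:
  det(Sigma - λI) = λ² - trace · λ + det = 0.
  trace = 16 + 13 = 29, det = 16·13 - (-5)² = 183.
Step 2 — discriminant:
  Δ = trace² - 4·det = 841 - 732 = 109.
Step 3 — eigenvalues:
  λ = (trace ± √Δ)/2 = (29 ± 10.4403)/2,
  λ_1 = 19.7202,  λ_2 = 9.2798.

Step 4 — unit eigenvector for λ_1: solve (Sigma - λ_1 I)v = 0. First row:
  (16 - 19.7202)·v_x + (-5)·v_y = 0, i.e. (-3.7202)·v_x + (-5)·v_y = 0,
  so v ∝ (b, λ_1 - a) = (-5, 3.7202); multiply by -1 so the first entry is positive: u = (5, -3.7202).
  ||u|| = √((5)² + (-3.7202)²) = √(38.8395) ≈ 6.2321,
  v_1 = u/||u|| ≈ (0.8023, -0.5969) (||v_1|| = 1).

λ_1 = 19.7202,  λ_2 = 9.2798;  v_1 ≈ (0.8023, -0.5969)


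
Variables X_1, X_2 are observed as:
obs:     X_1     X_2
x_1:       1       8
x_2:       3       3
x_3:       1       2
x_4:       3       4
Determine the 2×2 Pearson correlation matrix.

Step 1 — column means:
  mean(X_1) = (1 + 3 + 1 + 3) / 4 = 8/4 = 2
  mean(X_2) = (8 + 3 + 2 + 4) / 4 = 17/4 = 4.25

Step 2 — sample variances and covariances s[i,j] = (1/(n-1)) · Σ_k (x_{k,i} - mean_i) · (x_{k,j} - mean_j), with n-1 = 3:
  s[X_1,X_1] = ((-1)·(-1) + (1)·(1) + (-1)·(-1) + (1)·(1)) / 3 = 4/3 = 1.3333
  s[X_1,X_2] = ((-1)·(3.75) + (1)·(-1.25) + (-1)·(-2.25) + (1)·(-0.25)) / 3 = -3/3 = -1
  s[X_2,X_2] = ((3.75)·(3.75) + (-1.25)·(-1.25) + (-2.25)·(-2.25) + (-0.25)·(-0.25)) / 3 = 20.75/3 = 6.9167
  Sample standard deviations s_i = √(s[i,i]):
  s(X_1) = √(1.3333) = 1.1547
  s(X_2) = √(6.9167) = 2.63

Step 3 — r_{ij} = s_{ij} / (s_i · s_j):
  r[X_1,X_1] = 1 (diagonal).
  r[X_1,X_2] = -1 / (1.1547 · 2.63) = -1 / 3.0368 = -0.3293
  r[X_2,X_2] = 1 (diagonal).

R is symmetric with unit diagonal. Assembling:

R = [[1, -0.3293],
 [-0.3293, 1]]


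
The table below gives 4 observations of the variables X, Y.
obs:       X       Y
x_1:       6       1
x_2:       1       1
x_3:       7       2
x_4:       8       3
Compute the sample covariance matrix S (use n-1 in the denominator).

Step 1 — column means:
  mean(X) = (6 + 1 + 7 + 8) / 4 = 22/4 = 5.5
  mean(Y) = (1 + 1 + 2 + 3) / 4 = 7/4 = 1.75

Step 2 — sample covariance S[i,j] = (1/(n-1)) · Σ_k (x_{k,i} - mean_i) · (x_{k,j} - mean_j), with n-1 = 3.
  S[X,X] = ((0.5)·(0.5) + (-4.5)·(-4.5) + (1.5)·(1.5) + (2.5)·(2.5)) / 3 = 29/3 = 9.6667
  S[X,Y] = ((0.5)·(-0.75) + (-4.5)·(-0.75) + (1.5)·(0.25) + (2.5)·(1.25)) / 3 = 6.5/3 = 2.1667
  S[Y,Y] = ((-0.75)·(-0.75) + (-0.75)·(-0.75) + (0.25)·(0.25) + (1.25)·(1.25)) / 3 = 2.75/3 = 0.9167

S is symmetric (S[j,i] = S[i,j]). Assembling:

S = [[9.6667, 2.1667],
 [2.1667, 0.9167]]


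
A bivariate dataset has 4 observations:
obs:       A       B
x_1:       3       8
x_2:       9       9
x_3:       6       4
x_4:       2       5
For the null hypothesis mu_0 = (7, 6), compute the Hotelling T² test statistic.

Step 1 — sample mean vector:
  mean(A) = (3 + 9 + 6 + 2) / 4 = 20/4 = 5
  mean(B) = (8 + 9 + 4 + 5) / 4 = 26/4 = 6.5
  x̄ = (5, 6.5),  deviation x̄ - mu_0 = (5, 6.5) - (7, 6) = (-2, 0.5).

Step 2 — sample covariance matrix, S[i,j] = (1/(n-1)) · Σ_k (x_{k,i} - mean_i) · (x_{k,j} - mean_j), divisor n-1 = 3:
  S[A,A] = ((-2)·(-2) + (4)·(4) + (1)·(1) + (-3)·(-3)) / 3 = 30/3 = 10
  S[A,B] = ((-2)·(1.5) + (4)·(2.5) + (1)·(-2.5) + (-3)·(-1.5)) / 3 = 9/3 = 3
  S[B,B] = ((1.5)·(1.5) + (2.5)·(2.5) + (-2.5)·(-2.5) + (-1.5)·(-1.5)) / 3 = 17/3 = 5.6667
  S = [[10, 3],
 [3, 5.6667]].

Step 3 — invert S. det(S) = 10·5.6667 - (3)² = 47.6667.
  S^{-1} = (1/det) · [[d, -b], [-b, a]] = [[0.1189, -0.0629],
 [-0.0629, 0.2098]].

Step 4 — quadratic form (x̄ - mu_0)^T · S^{-1} · (x̄ - mu_0):
  S^{-1} · (x̄ - mu_0) = (-0.2692, 0.2308),
  (x̄ - mu_0)^T · [...] = (-2)·(-0.2692) + (0.5)·(0.2308) = 0.6538.

Step 5 — scale by n: T² = 4 · 0.6538 = 2.6154.

T² ≈ 2.6154


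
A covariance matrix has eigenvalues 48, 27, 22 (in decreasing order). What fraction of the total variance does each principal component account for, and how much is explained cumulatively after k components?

Step 1 — total variance = trace(Sigma) = Σ λ_i = 48 + 27 + 22 = 97.

Step 2 — fraction explained by component i = λ_i / Σ λ:
  PC1: 48/97 = 0.4948
  PC2: 27/97 = 0.2784
  PC3: 22/97 = 0.2268

Step 3 — cumulative fraction after k components = (λ_1 + ... + λ_k) / Σ λ:
  k = 1: 48/97 = 0.4948
  k = 2: (48 + 27)/97 = 75/97 = 0.7732
  k = 3: (48 + 27 + 22)/97 = 97/97 = 1

Summary (fraction, with percent):

explained: PC1 0.4948 (49.48%), PC2 0.2784 (27.84%), PC3 0.2268 (22.68%);  cumulative: 0.4948, 0.7732, 1


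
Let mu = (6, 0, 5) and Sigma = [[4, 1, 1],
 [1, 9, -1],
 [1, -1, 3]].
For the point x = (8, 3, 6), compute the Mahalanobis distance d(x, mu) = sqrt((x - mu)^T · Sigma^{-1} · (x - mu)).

Step 1 — centre the observation: (x - mu) = (2, 3, 1).

Step 2 — invert Sigma (cofactor / det for 3×3, or solve directly):
  Sigma^{-1} = [[0.2889, -0.0444, -0.1111],
 [-0.0444, 0.1222, 0.0556],
 [-0.1111, 0.0556, 0.3889]].

Step 3 — form the quadratic (x - mu)^T · Sigma^{-1} · (x - mu):
  Sigma^{-1} · (x - mu) = (0.3333, 0.3333, 0.3333).
  (x - mu)^T · [Sigma^{-1} · (x - mu)] = (2)·(0.3333) + (3)·(0.3333) + (1)·(0.3333) = 2.

Step 4 — take square root: d = √(2) ≈ 1.4142.

d(x, mu) = √(2) ≈ 1.4142


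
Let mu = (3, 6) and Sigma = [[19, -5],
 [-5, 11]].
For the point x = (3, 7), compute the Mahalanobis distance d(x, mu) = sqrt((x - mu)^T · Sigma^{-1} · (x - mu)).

Step 1 — centre the observation: (x - mu) = (0, 1).

Step 2 — invert Sigma. det(Sigma) = 19·11 - (-5)² = 184.
  Sigma^{-1} = (1/det) · [[d, -b], [-b, a]] = [[0.0598, 0.0272],
 [0.0272, 0.1033]].

Step 3 — form the quadratic (x - mu)^T · Sigma^{-1} · (x - mu):
  Sigma^{-1} · (x - mu) = (0.0272, 0.1033).
  (x - mu)^T · [Sigma^{-1} · (x - mu)] = (0)·(0.0272) + (1)·(0.1033) = 0.1033.

Step 4 — take square root: d = √(0.1033) ≈ 0.3213.

d(x, mu) = √(0.1033) ≈ 0.3213


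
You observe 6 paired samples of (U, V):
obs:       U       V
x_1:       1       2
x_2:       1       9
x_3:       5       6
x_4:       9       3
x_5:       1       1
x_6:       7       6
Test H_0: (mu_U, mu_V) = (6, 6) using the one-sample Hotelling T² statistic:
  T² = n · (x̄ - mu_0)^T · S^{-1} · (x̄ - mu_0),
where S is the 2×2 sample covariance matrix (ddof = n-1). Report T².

Step 1 — sample mean vector:
  mean(U) = (1 + 1 + 5 + 9 + 1 + 7) / 6 = 24/6 = 4
  mean(V) = (2 + 9 + 6 + 3 + 1 + 6) / 6 = 27/6 = 4.5
  x̄ = (4, 4.5),  deviation x̄ - mu_0 = (4, 4.5) - (6, 6) = (-2, -1.5).

Step 2 — sample covariance matrix, S[i,j] = (1/(n-1)) · Σ_k (x_{k,i} - mean_i) · (x_{k,j} - mean_j), divisor n-1 = 5:
  S[U,U] = ((-3)·(-3) + (-3)·(-3) + (1)·(1) + (5)·(5) + (-3)·(-3) + (3)·(3)) / 5 = 62/5 = 12.4
  S[U,V] = ((-3)·(-2.5) + (-3)·(4.5) + (1)·(1.5) + (5)·(-1.5) + (-3)·(-3.5) + (3)·(1.5)) / 5 = 3/5 = 0.6
  S[V,V] = ((-2.5)·(-2.5) + (4.5)·(4.5) + (1.5)·(1.5) + (-1.5)·(-1.5) + (-3.5)·(-3.5) + (1.5)·(1.5)) / 5 = 45.5/5 = 9.1
  S = [[12.4, 0.6],
 [0.6, 9.1]].

Step 3 — invert S. det(S) = 12.4·9.1 - (0.6)² = 112.48.
  S^{-1} = (1/det) · [[d, -b], [-b, a]] = [[0.0809, -0.0053],
 [-0.0053, 0.1102]].

Step 4 — quadratic form (x̄ - mu_0)^T · S^{-1} · (x̄ - mu_0):
  S^{-1} · (x̄ - mu_0) = (-0.1538, -0.1547),
  (x̄ - mu_0)^T · [...] = (-2)·(-0.1538) + (-1.5)·(-0.1547) = 0.5397.

Step 5 — scale by n: T² = 6 · 0.5397 = 3.2379.

T² ≈ 3.2379


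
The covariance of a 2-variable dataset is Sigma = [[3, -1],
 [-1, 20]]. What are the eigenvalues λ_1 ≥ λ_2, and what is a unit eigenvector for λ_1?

Step 1 — characteristic polynomial of 2×2 Sigma:
  det(Sigma - λI) = λ² - trace · λ + det = 0.
  trace = 3 + 20 = 23, det = 3·20 - (-1)² = 59.
Step 2 — discriminant:
  Δ = trace² - 4·det = 529 - 236 = 293.
Step 3 — eigenvalues:
  λ = (trace ± √Δ)/2 = (23 ± 17.1172)/2,
  λ_1 = 20.0586,  λ_2 = 2.9414.

Step 4 — unit eigenvector for λ_1: solve (Sigma - λ_1 I)v = 0. First row:
  (3 - 20.0586)·v_x + (-1)·v_y = 0, i.e. (-17.0586)·v_x + (-1)·v_y = 0,
  so v ∝ (b, λ_1 - a) = (-1, 17.0586); multiply by -1 so the first entry is positive: u = (1, -17.0586).
  ||u|| = √((1)² + (-17.0586)²) = √(291.9966) ≈ 17.0879,
  v_1 = u/||u|| ≈ (0.0585, -0.9983) (||v_1|| = 1).

λ_1 = 20.0586,  λ_2 = 2.9414;  v_1 ≈ (0.0585, -0.9983)


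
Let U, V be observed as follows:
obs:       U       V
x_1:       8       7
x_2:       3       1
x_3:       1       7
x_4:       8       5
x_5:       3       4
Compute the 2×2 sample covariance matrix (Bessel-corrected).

Step 1 — column means:
  mean(U) = (8 + 3 + 1 + 8 + 3) / 5 = 23/5 = 4.6
  mean(V) = (7 + 1 + 7 + 5 + 4) / 5 = 24/5 = 4.8

Step 2 — sample covariance S[i,j] = (1/(n-1)) · Σ_k (x_{k,i} - mean_i) · (x_{k,j} - mean_j), with n-1 = 4.
  S[U,U] = ((3.4)·(3.4) + (-1.6)·(-1.6) + (-3.6)·(-3.6) + (3.4)·(3.4) + (-1.6)·(-1.6)) / 4 = 41.2/4 = 10.3
  S[U,V] = ((3.4)·(2.2) + (-1.6)·(-3.8) + (-3.6)·(2.2) + (3.4)·(0.2) + (-1.6)·(-0.8)) / 4 = 7.6/4 = 1.9
  S[V,V] = ((2.2)·(2.2) + (-3.8)·(-3.8) + (2.2)·(2.2) + (0.2)·(0.2) + (-0.8)·(-0.8)) / 4 = 24.8/4 = 6.2

S is symmetric (S[j,i] = S[i,j]). Assembling:

S = [[10.3, 1.9],
 [1.9, 6.2]]


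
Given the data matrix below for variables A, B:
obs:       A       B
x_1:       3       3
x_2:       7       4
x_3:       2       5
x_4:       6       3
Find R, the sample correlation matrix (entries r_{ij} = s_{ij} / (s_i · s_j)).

Step 1 — column means:
  mean(A) = (3 + 7 + 2 + 6) / 4 = 18/4 = 4.5
  mean(B) = (3 + 4 + 5 + 3) / 4 = 15/4 = 3.75

Step 2 — sample variances and covariances s[i,j] = (1/(n-1)) · Σ_k (x_{k,i} - mean_i) · (x_{k,j} - mean_j), with n-1 = 3:
  s[A,A] = ((-1.5)·(-1.5) + (2.5)·(2.5) + (-2.5)·(-2.5) + (1.5)·(1.5)) / 3 = 17/3 = 5.6667
  s[A,B] = ((-1.5)·(-0.75) + (2.5)·(0.25) + (-2.5)·(1.25) + (1.5)·(-0.75)) / 3 = -2.5/3 = -0.8333
  s[B,B] = ((-0.75)·(-0.75) + (0.25)·(0.25) + (1.25)·(1.25) + (-0.75)·(-0.75)) / 3 = 2.75/3 = 0.9167
  Sample standard deviations s_i = √(s[i,i]):
  s(A) = √(5.6667) = 2.3805
  s(B) = √(0.9167) = 0.9574

Step 3 — r_{ij} = s_{ij} / (s_i · s_j):
  r[A,A] = 1 (diagonal).
  r[A,B] = -0.8333 / (2.3805 · 0.9574) = -0.8333 / 2.2791 = -0.3656
  r[B,B] = 1 (diagonal).

R is symmetric with unit diagonal. Assembling:

R = [[1, -0.3656],
 [-0.3656, 1]]


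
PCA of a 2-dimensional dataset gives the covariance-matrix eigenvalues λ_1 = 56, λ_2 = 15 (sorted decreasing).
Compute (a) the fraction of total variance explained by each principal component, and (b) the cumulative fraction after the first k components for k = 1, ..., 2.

Step 1 — total variance = trace(Sigma) = Σ λ_i = 56 + 15 = 71.

Step 2 — fraction explained by component i = λ_i / Σ λ:
  PC1: 56/71 = 0.7887
  PC2: 15/71 = 0.2113

Step 3 — cumulative fraction after k components = (λ_1 + ... + λ_k) / Σ λ:
  k = 1: 56/71 = 0.7887
  k = 2: (56 + 15)/71 = 71/71 = 1

Summary (fraction, with percent):

explained: PC1 0.7887 (78.87%), PC2 0.2113 (21.13%);  cumulative: 0.7887, 1


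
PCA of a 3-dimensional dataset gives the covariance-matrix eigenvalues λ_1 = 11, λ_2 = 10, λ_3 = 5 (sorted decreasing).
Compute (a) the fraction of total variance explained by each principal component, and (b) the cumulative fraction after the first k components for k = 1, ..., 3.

Step 1 — total variance = trace(Sigma) = Σ λ_i = 11 + 10 + 5 = 26.

Step 2 — fraction explained by component i = λ_i / Σ λ:
  PC1: 11/26 = 0.4231
  PC2: 10/26 = 0.3846
  PC3: 5/26 = 0.1923

Step 3 — cumulative fraction after k components = (λ_1 + ... + λ_k) / Σ λ:
  k = 1: 11/26 = 0.4231
  k = 2: (11 + 10)/26 = 21/26 = 0.8077
  k = 3: (11 + 10 + 5)/26 = 26/26 = 1

Summary (fraction, with percent):

explained: PC1 0.4231 (42.31%), PC2 0.3846 (38.46%), PC3 0.1923 (19.23%);  cumulative: 0.4231, 0.8077, 1


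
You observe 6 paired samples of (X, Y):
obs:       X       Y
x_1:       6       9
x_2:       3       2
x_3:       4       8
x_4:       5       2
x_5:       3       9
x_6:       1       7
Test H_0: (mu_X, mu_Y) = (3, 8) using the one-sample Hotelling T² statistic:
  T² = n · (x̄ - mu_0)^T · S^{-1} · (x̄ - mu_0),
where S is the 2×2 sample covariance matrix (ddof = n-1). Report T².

Step 1 — sample mean vector:
  mean(X) = (6 + 3 + 4 + 5 + 3 + 1) / 6 = 22/6 = 3.6667
  mean(Y) = (9 + 2 + 8 + 2 + 9 + 7) / 6 = 37/6 = 6.1667
  x̄ = (3.6667, 6.1667),  deviation x̄ - mu_0 = (3.6667, 6.1667) - (3, 8) = (0.6667, -1.8333).

Step 2 — sample covariance matrix, S[i,j] = (1/(n-1)) · Σ_k (x_{k,i} - mean_i) · (x_{k,j} - mean_j), divisor n-1 = 5:
  S[X,X] = ((2.3333)·(2.3333) + (-0.6667)·(-0.6667) + (0.3333)·(0.3333) + (1.3333)·(1.3333) + (-0.6667)·(-0.6667) + (-2.6667)·(-2.6667)) / 5 = 15.3333/5 = 3.0667
  S[X,Y] = ((2.3333)·(2.8333) + (-0.6667)·(-4.1667) + (0.3333)·(1.8333) + (1.3333)·(-4.1667) + (-0.6667)·(2.8333) + (-2.6667)·(0.8333)) / 5 = 0.3333/5 = 0.0667
  S[Y,Y] = ((2.8333)·(2.8333) + (-4.1667)·(-4.1667) + (1.8333)·(1.8333) + (-4.1667)·(-4.1667) + (2.8333)·(2.8333) + (0.8333)·(0.8333)) / 5 = 54.8333/5 = 10.9667
  S = [[3.0667, 0.0667],
 [0.0667, 10.9667]].

Step 3 — invert S. det(S) = 3.0667·10.9667 - (0.0667)² = 33.6267.
  S^{-1} = (1/det) · [[d, -b], [-b, a]] = [[0.3261, -0.002],
 [-0.002, 0.0912]].

Step 4 — quadratic form (x̄ - mu_0)^T · S^{-1} · (x̄ - mu_0):
  S^{-1} · (x̄ - mu_0) = (0.2211, -0.1685),
  (x̄ - mu_0)^T · [...] = (0.6667)·(0.2211) + (-1.8333)·(-0.1685) = 0.4563.

Step 5 — scale by n: T² = 6 · 0.4563 = 2.7379.

T² ≈ 2.7379


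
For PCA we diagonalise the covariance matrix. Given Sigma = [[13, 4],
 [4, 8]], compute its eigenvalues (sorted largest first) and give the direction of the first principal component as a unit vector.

Step 1 — characteristic polynomial of 2×2 Sigma:
  det(Sigma - λI) = λ² - trace · λ + det = 0.
  trace = 13 + 8 = 21, det = 13·8 - (4)² = 88.
Step 2 — discriminant:
  Δ = trace² - 4·det = 441 - 352 = 89.
Step 3 — eigenvalues:
  λ = (trace ± √Δ)/2 = (21 ± 9.434)/2,
  λ_1 = 15.217,  λ_2 = 5.783.

Step 4 — unit eigenvector for λ_1: solve (Sigma - λ_1 I)v = 0. First row:
  (13 - 15.217)·v_x + (4)·v_y = 0, i.e. (-2.217)·v_x + (4)·v_y = 0,
  so v ∝ (b, λ_1 - a) = (4, 2.217) = u.
  ||u|| = √((4)² + (2.217)²) = √(20.915) ≈ 4.5733,
  v_1 = u/||u|| ≈ (0.8746, 0.4848) (||v_1|| = 1).

λ_1 = 15.217,  λ_2 = 5.783;  v_1 ≈ (0.8746, 0.4848)


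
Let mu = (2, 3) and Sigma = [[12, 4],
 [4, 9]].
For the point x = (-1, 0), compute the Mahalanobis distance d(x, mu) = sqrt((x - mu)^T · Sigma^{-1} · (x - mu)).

Step 1 — centre the observation: (x - mu) = (-3, -3).

Step 2 — invert Sigma. det(Sigma) = 12·9 - (4)² = 92.
  Sigma^{-1} = (1/det) · [[d, -b], [-b, a]] = [[0.0978, -0.0435],
 [-0.0435, 0.1304]].

Step 3 — form the quadratic (x - mu)^T · Sigma^{-1} · (x - mu):
  Sigma^{-1} · (x - mu) = (-0.163, -0.2609).
  (x - mu)^T · [Sigma^{-1} · (x - mu)] = (-3)·(-0.163) + (-3)·(-0.2609) = 1.2717.

Step 4 — take square root: d = √(1.2717) ≈ 1.1277.

d(x, mu) = √(1.2717) ≈ 1.1277


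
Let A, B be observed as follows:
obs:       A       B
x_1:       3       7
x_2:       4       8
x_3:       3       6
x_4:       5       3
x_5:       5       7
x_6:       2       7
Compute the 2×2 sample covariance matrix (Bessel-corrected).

Step 1 — column means:
  mean(A) = (3 + 4 + 3 + 5 + 5 + 2) / 6 = 22/6 = 3.6667
  mean(B) = (7 + 8 + 6 + 3 + 7 + 7) / 6 = 38/6 = 6.3333

Step 2 — sample covariance S[i,j] = (1/(n-1)) · Σ_k (x_{k,i} - mean_i) · (x_{k,j} - mean_j), with n-1 = 5.
  S[A,A] = ((-0.6667)·(-0.6667) + (0.3333)·(0.3333) + (-0.6667)·(-0.6667) + (1.3333)·(1.3333) + (1.3333)·(1.3333) + (-1.6667)·(-1.6667)) / 5 = 7.3333/5 = 1.4667
  S[A,B] = ((-0.6667)·(0.6667) + (0.3333)·(1.6667) + (-0.6667)·(-0.3333) + (1.3333)·(-3.3333) + (1.3333)·(0.6667) + (-1.6667)·(0.6667)) / 5 = -4.3333/5 = -0.8667
  S[B,B] = ((0.6667)·(0.6667) + (1.6667)·(1.6667) + (-0.3333)·(-0.3333) + (-3.3333)·(-3.3333) + (0.6667)·(0.6667) + (0.6667)·(0.6667)) / 5 = 15.3333/5 = 3.0667

S is symmetric (S[j,i] = S[i,j]). Assembling:

S = [[1.4667, -0.8667],
 [-0.8667, 3.0667]]


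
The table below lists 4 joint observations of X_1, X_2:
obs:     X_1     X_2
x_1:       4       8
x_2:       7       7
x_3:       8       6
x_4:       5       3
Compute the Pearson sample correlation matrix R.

Step 1 — column means:
  mean(X_1) = (4 + 7 + 8 + 5) / 4 = 24/4 = 6
  mean(X_2) = (8 + 7 + 6 + 3) / 4 = 24/4 = 6

Step 2 — sample variances and covariances s[i,j] = (1/(n-1)) · Σ_k (x_{k,i} - mean_i) · (x_{k,j} - mean_j), with n-1 = 3:
  s[X_1,X_1] = ((-2)·(-2) + (1)·(1) + (2)·(2) + (-1)·(-1)) / 3 = 10/3 = 3.3333
  s[X_1,X_2] = ((-2)·(2) + (1)·(1) + (2)·(0) + (-1)·(-3)) / 3 = 0/3 = 0
  s[X_2,X_2] = ((2)·(2) + (1)·(1) + (0)·(0) + (-3)·(-3)) / 3 = 14/3 = 4.6667
  Sample standard deviations s_i = √(s[i,i]):
  s(X_1) = √(3.3333) = 1.8257
  s(X_2) = √(4.6667) = 2.1602

Step 3 — r_{ij} = s_{ij} / (s_i · s_j):
  r[X_1,X_1] = 1 (diagonal).
  r[X_1,X_2] = 0 / (1.8257 · 2.1602) = 0 / 3.9441 = 0
  r[X_2,X_2] = 1 (diagonal).

R is symmetric with unit diagonal. Assembling:

R = [[1, 0],
 [0, 1]]
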